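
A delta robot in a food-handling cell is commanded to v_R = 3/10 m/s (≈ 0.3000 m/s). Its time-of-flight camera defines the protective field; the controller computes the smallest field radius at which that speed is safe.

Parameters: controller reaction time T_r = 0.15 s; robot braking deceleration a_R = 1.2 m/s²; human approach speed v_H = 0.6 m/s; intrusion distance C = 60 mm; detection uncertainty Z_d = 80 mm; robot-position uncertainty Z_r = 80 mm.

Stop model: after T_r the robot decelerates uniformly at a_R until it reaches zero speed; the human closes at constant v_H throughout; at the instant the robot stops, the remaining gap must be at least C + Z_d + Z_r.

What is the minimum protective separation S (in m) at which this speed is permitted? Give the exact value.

S_min = 217/400 m = 0.5425 m

T_s = v_R/a_R = (3/10)/(6/5) = 0.2500 s
robot in T_r: 0.3000·0.1500 = 0.0450 m
robot covers 0.3000·0.2500 − ½·1.2000·0.2500² = 0.0375 m while stopping
person approaches 0.6000·(0.1500+0.2500) = 0.2400 m
residual clearance needed = 0.0600+0.0800+0.0800 = 0.2200 m
S_min ≈ 0.0450+0.0375+0.2400+0.2200  ⇒  S_min = 217/400 m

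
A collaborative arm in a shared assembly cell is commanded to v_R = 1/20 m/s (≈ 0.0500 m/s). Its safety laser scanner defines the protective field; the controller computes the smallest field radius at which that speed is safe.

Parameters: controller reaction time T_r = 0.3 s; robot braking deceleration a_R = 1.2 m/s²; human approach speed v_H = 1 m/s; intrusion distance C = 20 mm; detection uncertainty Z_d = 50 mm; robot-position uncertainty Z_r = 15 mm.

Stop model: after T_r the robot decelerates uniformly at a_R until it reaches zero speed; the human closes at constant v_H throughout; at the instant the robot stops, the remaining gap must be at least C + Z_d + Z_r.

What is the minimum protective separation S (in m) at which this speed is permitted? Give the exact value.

S_min = 85/192 m = 0.4427 m

T_s = v_R/a_R = (1/20)/(6/5) = 0.0417 s
robot in T_r: 0.0500·0.3000 = 0.0150 m
robot under decel: 0.0500²/(2·1.2000) = 0.0010 m
human over T_r+T_s: 1.0000·(0.3000+0.0417) = 0.3417 m
residual clearance needed = 0.0200+0.0500+0.0150 = 0.0850 m
S_min ≈ 0.0150+0.0010+0.3417+0.0850  ⇒  S_min = 85/192 m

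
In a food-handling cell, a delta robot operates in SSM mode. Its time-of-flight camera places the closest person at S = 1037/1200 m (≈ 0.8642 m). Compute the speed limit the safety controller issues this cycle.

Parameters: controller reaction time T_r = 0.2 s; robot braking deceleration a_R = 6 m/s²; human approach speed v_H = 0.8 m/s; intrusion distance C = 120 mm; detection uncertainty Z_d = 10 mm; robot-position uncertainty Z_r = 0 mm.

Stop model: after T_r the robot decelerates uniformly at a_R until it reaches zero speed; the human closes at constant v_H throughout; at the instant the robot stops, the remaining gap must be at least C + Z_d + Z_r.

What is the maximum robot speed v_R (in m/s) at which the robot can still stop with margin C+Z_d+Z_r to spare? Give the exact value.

quadratic (1/12)·v² + (1/3)·v + (-689/1200) = 0
  disc = (1/3)² − 4·(1/12)·(-689/1200) = 121/400 ; √disc = 11/20
  v_R = (−(1/3) + 11/20) / (2·(1/12)) = 13/10 m/s
check:
braking lasts T_s = (13/10)/6 = 0.2167 s
reaction-phase robot travel = 1.3000·0.2000 = 0.2600 m
robot covers 1.3000·0.2167 − ½·6.0000·0.2167² = 0.1408 m while stopping
human over T_r+T_s: 0.8000·(0.2000+0.2167) = 0.3333 m
C+Z_d+Z_r = 0.1200+0.0100+0.0000 = 0.1300 m
sum ≈ 0.2600+0.1408+0.3333+0.1300 ≈ 0.8642 m = S ✓

v_R_max = 13/10 m/s = 1.3000 m/s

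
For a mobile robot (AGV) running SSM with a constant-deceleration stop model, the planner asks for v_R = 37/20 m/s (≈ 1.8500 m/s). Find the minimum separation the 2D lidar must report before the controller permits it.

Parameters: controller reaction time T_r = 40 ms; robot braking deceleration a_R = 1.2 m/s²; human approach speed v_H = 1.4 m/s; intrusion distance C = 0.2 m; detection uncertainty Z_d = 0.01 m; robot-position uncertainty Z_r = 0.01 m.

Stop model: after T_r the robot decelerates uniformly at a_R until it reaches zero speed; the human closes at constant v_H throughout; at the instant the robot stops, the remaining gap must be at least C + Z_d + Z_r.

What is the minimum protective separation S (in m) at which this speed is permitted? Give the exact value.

T_s = v_R/a_R = (37/20)/(6/5) = 1.5417 s
robot in T_r: 1.8500·0.0400 = 0.0740 m
robot under decel: 1.8500²/(2·1.2000) = 1.4260 m
person approaches 1.4000·(0.0400+1.5417) = 2.2143 m
C+Z_d+Z_r = 0.2000+0.0100+0.0100 = 0.2200 m
S_min ≈ 0.0740+1.4260+2.2143+0.2200  ⇒  S_min = 1259/320 m

S_min = 1259/320 m = 3.9344 m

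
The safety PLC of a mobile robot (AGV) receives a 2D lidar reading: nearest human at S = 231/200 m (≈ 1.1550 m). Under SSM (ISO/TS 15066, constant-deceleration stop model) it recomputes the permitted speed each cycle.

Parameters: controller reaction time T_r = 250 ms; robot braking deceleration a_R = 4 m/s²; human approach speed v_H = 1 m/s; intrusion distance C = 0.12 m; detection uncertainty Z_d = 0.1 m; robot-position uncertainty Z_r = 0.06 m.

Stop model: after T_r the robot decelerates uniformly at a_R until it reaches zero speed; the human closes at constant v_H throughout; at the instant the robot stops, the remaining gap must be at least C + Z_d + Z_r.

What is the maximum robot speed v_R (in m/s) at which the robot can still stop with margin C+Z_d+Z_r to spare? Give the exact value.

quadratic (1/8)·v² + (1/2)·v + (-5/8) = 0
  disc = (1/2)² − 4·(1/8)·(-5/8) = 9/16 ; √disc = 3/4
  v_R = (−(1/2) + 3/4) / (2·(1/8)) = 1 m/s
check:
T_s = v_R/a_R = 1/4 = 0.2500 s
robot covers v_R·T_r = 1.0000·0.2500 = 0.2500 m before braking
robot under decel: 1.0000²/(2·4.0000) = 0.1250 m
human over T_r+T_s: 1.0000·(0.2500+0.2500) = 0.5000 m
residual clearance needed = 0.1200+0.1000+0.0600 = 0.2800 m
sum ≈ 0.2500+0.1250+0.5000+0.2800 ≈ 1.1550 m = S ✓

v_R_max = 1 m/s = 1.0000 m/s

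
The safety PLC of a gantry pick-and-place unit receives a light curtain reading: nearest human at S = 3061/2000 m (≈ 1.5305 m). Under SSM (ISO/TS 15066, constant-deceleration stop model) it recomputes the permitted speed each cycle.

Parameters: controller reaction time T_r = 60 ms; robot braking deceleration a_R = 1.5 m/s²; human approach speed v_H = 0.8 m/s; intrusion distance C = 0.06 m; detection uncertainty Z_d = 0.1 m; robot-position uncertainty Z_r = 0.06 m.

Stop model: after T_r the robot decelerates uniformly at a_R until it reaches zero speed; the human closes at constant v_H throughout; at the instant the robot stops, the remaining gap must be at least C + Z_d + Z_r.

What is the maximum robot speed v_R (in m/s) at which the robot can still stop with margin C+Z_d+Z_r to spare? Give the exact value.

quadratic (1/3)·v² + (89/150)·v + (-101/80) = 0
  disc = (89/150)² − 4·(1/3)·(-101/80) = 11449/5625 ; √disc = 107/75
  v_R = (−(89/150) + 107/75) / (2·(1/3)) = 5/4 m/s
check:
stop time T_s = (5/4)/(3/2) = 0.8333 s
reaction-phase robot travel = 1.2500·0.0600 = 0.0750 m
robot under decel: 1.2500²/(2·1.5000) = 0.5208 m
person approaches 0.8000·(0.0600+0.8333) = 0.7147 m
margins: 0.0600+0.1000+0.0600 = 0.2200 m
sum ≈ 0.0750+0.5208+0.7147+0.2200 ≈ 1.5305 m = S ✓

v_R_max = 5/4 m/s = 1.2500 m/s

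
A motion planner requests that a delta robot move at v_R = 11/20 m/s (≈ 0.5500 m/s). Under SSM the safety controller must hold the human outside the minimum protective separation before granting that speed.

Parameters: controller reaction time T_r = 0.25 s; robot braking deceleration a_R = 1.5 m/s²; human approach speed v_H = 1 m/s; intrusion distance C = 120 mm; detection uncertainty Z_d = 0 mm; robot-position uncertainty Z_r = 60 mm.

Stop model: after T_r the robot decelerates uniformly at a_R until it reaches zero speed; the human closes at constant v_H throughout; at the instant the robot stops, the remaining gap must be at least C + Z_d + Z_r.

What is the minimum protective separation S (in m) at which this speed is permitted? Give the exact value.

S_min = 207/200 m = 1.0350 m

stop time T_s = (11/20)/(3/2) = 0.3667 s
robot covers v_R·T_r = 0.5500·0.2500 = 0.1375 m before braking
robot covers 0.5500·0.3667 − ½·1.5000·0.3667² = 0.1008 m while stopping
person approaches 1.0000·(0.2500+0.3667) = 0.6167 m
residual clearance needed = 0.1200+0.0000+0.0600 = 0.1800 m
S_min ≈ 0.1375+0.1008+0.6167+0.1800  ⇒  S_min = 207/200 m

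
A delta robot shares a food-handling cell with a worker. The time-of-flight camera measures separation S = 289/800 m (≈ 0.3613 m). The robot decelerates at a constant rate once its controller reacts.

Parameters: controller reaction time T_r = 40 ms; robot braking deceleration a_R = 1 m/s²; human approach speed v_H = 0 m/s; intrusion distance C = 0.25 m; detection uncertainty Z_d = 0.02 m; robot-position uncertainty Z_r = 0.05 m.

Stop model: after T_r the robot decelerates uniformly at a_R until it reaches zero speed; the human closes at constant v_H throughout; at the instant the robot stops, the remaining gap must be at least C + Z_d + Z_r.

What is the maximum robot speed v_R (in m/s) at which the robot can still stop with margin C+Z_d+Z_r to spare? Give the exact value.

quadratic (1/2)·v² + (1/25)·v + (-33/800) = 0
  disc = (1/25)² − 4·(1/2)·(-33/800) = 841/10000 ; √disc = 29/100
  v_R = (−(1/25) + 29/100) / (2·(1/2)) = 1/4 m/s
check:
braking lasts T_s = (1/4)/1 = 0.2500 s
robot in T_r: 0.2500·0.0400 = 0.0100 m
robot covers 0.2500·0.2500 − ½·1.0000·0.2500² = 0.0312 m while stopping
human over T_r+T_s: 0.0000·(0.0400+0.2500) = 0.0000 m
residual clearance needed = 0.2500+0.0200+0.0500 = 0.3200 m
sum ≈ 0.0100+0.0312+0.0000+0.3200 ≈ 0.3613 m = S ✓

v_R_max = 1/4 m/s = 0.2500 m/s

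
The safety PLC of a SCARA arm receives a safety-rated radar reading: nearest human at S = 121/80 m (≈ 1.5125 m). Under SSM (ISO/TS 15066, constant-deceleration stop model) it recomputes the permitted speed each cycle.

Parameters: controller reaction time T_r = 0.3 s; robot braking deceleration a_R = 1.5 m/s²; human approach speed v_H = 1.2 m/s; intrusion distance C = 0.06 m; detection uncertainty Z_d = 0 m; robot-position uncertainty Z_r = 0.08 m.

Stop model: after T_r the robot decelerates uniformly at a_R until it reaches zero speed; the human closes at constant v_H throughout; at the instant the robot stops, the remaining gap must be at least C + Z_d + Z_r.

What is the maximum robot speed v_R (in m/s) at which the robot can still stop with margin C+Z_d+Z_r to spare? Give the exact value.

collect terms ⇒ (1/3)·v_R² + (11/10)·v_R + (-81/80) = 0
  disc = (11/10)² − 4·(1/3)·(-81/80) = 64/25 ; √disc = 8/5
  v_R = (−(11/10) + 8/5) / (2·(1/3)) = 3/4 m/s
check:
braking lasts T_s = (3/4)/(3/2) = 0.5000 s
robot in T_r: 0.7500·0.3000 = 0.2250 m
robot under decel: 0.7500²/(2·1.5000) = 0.1875 m
person approaches 1.2000·(0.3000+0.5000) = 0.9600 m
C+Z_d+Z_r = 0.0600+0.0000+0.0800 = 0.1400 m
sum ≈ 0.2250+0.1875+0.9600+0.1400 ≈ 1.5125 m = S ✓

v_R_max = 3/4 m/s = 0.7500 m/s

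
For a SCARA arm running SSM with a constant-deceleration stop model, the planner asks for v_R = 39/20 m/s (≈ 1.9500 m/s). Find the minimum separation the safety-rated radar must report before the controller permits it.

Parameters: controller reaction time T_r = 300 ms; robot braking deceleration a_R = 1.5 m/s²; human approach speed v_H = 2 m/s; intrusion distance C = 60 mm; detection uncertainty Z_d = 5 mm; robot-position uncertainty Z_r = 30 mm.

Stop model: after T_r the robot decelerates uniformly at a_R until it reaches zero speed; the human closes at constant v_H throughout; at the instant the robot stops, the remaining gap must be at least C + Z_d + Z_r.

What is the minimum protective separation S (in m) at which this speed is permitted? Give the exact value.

S_min = 2059/400 m = 5.1475 m

stop time T_s = (39/20)/(3/2) = 1.3000 s
robot in T_r: 1.9500·0.3000 = 0.5850 m
robot covers 1.9500·1.3000 − ½·1.5000·1.3000² = 1.2675 m while stopping
person approaches 2.0000·(0.3000+1.3000) = 3.2000 m
C+Z_d+Z_r = 0.0600+0.0050+0.0300 = 0.0950 m
S_min ≈ 0.5850+1.2675+3.2000+0.0950  ⇒  S_min = 2059/400 m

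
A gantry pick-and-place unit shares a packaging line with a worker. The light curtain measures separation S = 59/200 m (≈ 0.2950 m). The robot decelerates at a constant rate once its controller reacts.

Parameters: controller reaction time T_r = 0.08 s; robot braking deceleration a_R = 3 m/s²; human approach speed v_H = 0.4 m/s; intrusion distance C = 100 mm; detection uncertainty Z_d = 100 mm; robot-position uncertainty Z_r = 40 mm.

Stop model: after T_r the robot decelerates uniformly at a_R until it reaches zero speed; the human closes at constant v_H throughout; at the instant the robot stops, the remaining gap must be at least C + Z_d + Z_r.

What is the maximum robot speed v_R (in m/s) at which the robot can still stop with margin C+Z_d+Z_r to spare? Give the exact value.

v_R_max = 1/10 m/s = 0.1000 m/s

at the boundary: (1/6)·v² + (16/75)·v + (-23/1000) = 0
  disc = (16/75)² − 4·(1/6)·(-23/1000) = 1369/22500 ; √disc = 37/150
  v_R = (−(16/75) + 37/150) / (2·(1/6)) = 1/10 m/s
check:
T_s = v_R/a_R = (1/10)/3 = 0.0333 s
reaction-phase robot travel = 0.1000·0.0800 = 0.0080 m
robot covers 0.1000·0.0333 − ½·3.0000·0.0333² = 0.0017 m while stopping
human over T_r+T_s: 0.4000·(0.0800+0.0333) = 0.0453 m
C+Z_d+Z_r = 0.1000+0.1000+0.0400 = 0.2400 m
sum ≈ 0.0080+0.0017+0.0453+0.2400 ≈ 0.2950 m = S ✓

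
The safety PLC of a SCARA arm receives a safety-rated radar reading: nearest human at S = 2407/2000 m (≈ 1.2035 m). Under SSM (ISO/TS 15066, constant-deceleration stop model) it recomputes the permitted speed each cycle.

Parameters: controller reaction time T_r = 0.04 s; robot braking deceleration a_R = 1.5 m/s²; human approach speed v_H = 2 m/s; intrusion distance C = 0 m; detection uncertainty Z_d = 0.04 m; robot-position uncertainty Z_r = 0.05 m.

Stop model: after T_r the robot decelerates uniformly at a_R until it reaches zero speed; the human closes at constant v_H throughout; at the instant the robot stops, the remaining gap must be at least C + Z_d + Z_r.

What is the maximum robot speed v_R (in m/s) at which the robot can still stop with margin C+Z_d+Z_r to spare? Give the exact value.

collect terms ⇒ (1/3)·v_R² + (103/75)·v_R + (-2067/2000) = 0
  disc = (103/75)² − 4·(1/3)·(-2067/2000) = 73441/22500 ; √disc = 271/150
  v_R = (−(103/75) + 271/150) / (2·(1/3)) = 13/20 m/s
check:
stop time T_s = (13/20)/(3/2) = 0.4333 s
reaction-phase robot travel = 0.6500·0.0400 = 0.0260 m
robot under decel: 0.6500²/(2·1.5000) = 0.1408 m
person approaches 2.0000·(0.0400+0.4333) = 0.9467 m
margins: 0.0000+0.0400+0.0500 = 0.0900 m
sum ≈ 0.0260+0.1408+0.9467+0.0900 ≈ 1.2035 m = S ✓

v_R_max = 13/20 m/s = 0.6500 m/s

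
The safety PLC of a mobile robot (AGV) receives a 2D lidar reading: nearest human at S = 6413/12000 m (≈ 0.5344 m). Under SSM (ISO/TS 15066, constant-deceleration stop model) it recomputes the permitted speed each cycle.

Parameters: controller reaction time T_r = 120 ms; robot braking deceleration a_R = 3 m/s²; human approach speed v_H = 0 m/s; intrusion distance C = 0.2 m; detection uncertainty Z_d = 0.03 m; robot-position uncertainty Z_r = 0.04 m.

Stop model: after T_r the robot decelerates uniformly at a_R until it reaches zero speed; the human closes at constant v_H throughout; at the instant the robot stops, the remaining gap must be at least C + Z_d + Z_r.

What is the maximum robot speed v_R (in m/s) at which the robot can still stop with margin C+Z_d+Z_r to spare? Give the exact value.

at the boundary: (1/6)·v² + (3/25)·v + (-3173/12000) = 0
  disc = (3/25)² − 4·(1/6)·(-3173/12000) = 17161/90000 ; √disc = 131/300
  v_R = (−(3/25) + 131/300) / (2·(1/6)) = 19/20 m/s
check:
braking lasts T_s = (19/20)/3 = 0.3167 s
robot covers v_R·T_r = 0.9500·0.1200 = 0.1140 m before braking
robot under decel: 0.9500²/(2·3.0000) = 0.1504 m
human over T_r+T_s: 0.0000·(0.1200+0.3167) = 0.0000 m
residual clearance needed = 0.2000+0.0300+0.0400 = 0.2700 m
sum ≈ 0.1140+0.1504+0.0000+0.2700 ≈ 0.5344 m = S ✓

v_R_max = 19/20 m/s = 0.9500 m/s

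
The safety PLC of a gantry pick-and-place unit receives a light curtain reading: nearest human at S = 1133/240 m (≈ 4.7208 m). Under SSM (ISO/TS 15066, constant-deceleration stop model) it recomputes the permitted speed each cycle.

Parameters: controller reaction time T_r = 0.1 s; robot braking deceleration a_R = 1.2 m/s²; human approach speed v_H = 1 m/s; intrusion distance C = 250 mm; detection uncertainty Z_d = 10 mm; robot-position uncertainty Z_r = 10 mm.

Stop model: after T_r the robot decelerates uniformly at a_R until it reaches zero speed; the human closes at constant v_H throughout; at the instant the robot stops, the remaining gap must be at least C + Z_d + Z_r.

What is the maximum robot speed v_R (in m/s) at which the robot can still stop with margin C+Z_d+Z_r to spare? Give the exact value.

collect terms ⇒ (5/12)·v_R² + (14/15)·v_R + (-5221/1200) = 0
  disc = (14/15)² − 4·(5/12)·(-5221/1200) = 3249/400 ; √disc = 57/20
  v_R = (−(14/15) + 57/20) / (2·(5/12)) = 23/10 m/s
check:
braking lasts T_s = (23/10)/(6/5) = 1.9167 s
robot in T_r: 2.3000·0.1000 = 0.2300 m
braking distance = 2.3000²/(2·1.2000) = 2.2042 m
human over T_r+T_s: 1.0000·(0.1000+1.9167) = 2.0167 m
margins: 0.2500+0.0100+0.0100 = 0.2700 m
sum ≈ 0.2300+2.2042+2.0167+0.2700 ≈ 4.7208 m = S ✓

v_R_max = 23/10 m/s = 2.3000 m/s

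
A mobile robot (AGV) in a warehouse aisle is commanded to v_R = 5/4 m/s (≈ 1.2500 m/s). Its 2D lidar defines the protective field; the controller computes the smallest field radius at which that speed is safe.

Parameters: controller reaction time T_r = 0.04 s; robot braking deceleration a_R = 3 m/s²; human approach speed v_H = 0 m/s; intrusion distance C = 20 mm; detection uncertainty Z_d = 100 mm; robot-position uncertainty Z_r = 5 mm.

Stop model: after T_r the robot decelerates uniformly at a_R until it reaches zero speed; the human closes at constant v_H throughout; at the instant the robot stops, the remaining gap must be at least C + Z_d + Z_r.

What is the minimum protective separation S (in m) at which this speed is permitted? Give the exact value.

braking lasts T_s = (5/4)/3 = 0.4167 s
robot in T_r: 1.2500·0.0400 = 0.0500 m
robot covers 1.2500·0.4167 − ½·3.0000·0.4167² = 0.2604 m while stopping
human closes 0.0000·0.4567 = 0.0000 m
margins: 0.0200+0.1000+0.0050 = 0.1250 m
S_min ≈ 0.0500+0.2604+0.0000+0.1250  ⇒  S_min = 209/480 m

S_min = 209/480 m = 0.4354 m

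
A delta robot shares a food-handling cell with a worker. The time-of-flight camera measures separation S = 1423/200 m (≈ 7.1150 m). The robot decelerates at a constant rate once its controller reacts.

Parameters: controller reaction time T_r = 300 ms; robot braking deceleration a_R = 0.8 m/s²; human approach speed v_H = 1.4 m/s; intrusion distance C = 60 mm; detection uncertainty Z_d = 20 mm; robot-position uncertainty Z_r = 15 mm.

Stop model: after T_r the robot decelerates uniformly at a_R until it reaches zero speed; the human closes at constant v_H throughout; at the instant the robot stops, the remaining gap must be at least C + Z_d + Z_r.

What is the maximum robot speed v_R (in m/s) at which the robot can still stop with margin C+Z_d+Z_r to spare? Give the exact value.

at the boundary: (5/8)·v² + (41/20)·v + (-33/5) = 0
  disc = (41/20)² − 4·(5/8)·(-33/5) = 8281/400 ; √disc = 91/20
  v_R = (−(41/20) + 91/20) / (2·(5/8)) = 2 m/s
check:
stop time T_s = 2/(4/5) = 2.5000 s
robot in T_r: 2.0000·0.3000 = 0.6000 m
braking distance = 2.0000²/(2·0.8000) = 2.5000 m
human over T_r+T_s: 1.4000·(0.3000+2.5000) = 3.9200 m
C+Z_d+Z_r = 0.0600+0.0200+0.0150 = 0.0950 m
sum ≈ 0.6000+2.5000+3.9200+0.0950 ≈ 7.1150 m = S ✓

v_R_max = 2 m/s = 2.0000 m/s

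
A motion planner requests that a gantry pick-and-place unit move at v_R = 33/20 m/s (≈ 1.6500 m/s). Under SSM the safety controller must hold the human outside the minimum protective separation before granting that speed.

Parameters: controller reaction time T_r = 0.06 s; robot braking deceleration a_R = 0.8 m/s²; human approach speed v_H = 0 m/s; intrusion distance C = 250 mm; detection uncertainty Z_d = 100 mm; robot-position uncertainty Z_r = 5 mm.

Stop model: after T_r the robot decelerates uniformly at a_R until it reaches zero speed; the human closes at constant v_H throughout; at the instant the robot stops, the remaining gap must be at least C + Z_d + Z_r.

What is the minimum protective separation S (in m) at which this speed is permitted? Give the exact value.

stop time T_s = (33/20)/(4/5) = 2.0625 s
reaction-phase robot travel = 1.6500·0.0600 = 0.0990 m
robot covers 1.6500·2.0625 − ½·0.8000·2.0625² = 1.7016 m while stopping
person approaches 0.0000·(0.0600+2.0625) = 0.0000 m
C+Z_d+Z_r = 0.2500+0.1000+0.0050 = 0.3550 m
S_min ≈ 0.0990+1.7016+0.0000+0.3550  ⇒  S_min = 34489/16000 m

S_min = 34489/16000 m = 2.1556 m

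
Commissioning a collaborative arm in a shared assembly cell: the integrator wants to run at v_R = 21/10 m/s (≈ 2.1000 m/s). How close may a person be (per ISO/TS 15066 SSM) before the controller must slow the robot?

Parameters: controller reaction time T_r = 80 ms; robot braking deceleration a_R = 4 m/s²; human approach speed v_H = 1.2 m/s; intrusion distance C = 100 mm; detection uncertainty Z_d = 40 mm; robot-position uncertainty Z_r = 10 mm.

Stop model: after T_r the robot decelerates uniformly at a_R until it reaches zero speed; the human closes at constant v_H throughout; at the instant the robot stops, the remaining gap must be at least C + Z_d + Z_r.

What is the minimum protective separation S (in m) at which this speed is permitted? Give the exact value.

S_min = 6381/4000 m = 1.5953 m

braking lasts T_s = (21/10)/4 = 0.5250 s
reaction-phase robot travel = 2.1000·0.0800 = 0.1680 m
robot covers 2.1000·0.5250 − ½·4.0000·0.5250² = 0.5513 m while stopping
person approaches 1.2000·(0.0800+0.5250) = 0.7260 m
margins: 0.1000+0.0400+0.0100 = 0.1500 m
S_min ≈ 0.1680+0.5513+0.7260+0.1500  ⇒  S_min = 6381/4000 m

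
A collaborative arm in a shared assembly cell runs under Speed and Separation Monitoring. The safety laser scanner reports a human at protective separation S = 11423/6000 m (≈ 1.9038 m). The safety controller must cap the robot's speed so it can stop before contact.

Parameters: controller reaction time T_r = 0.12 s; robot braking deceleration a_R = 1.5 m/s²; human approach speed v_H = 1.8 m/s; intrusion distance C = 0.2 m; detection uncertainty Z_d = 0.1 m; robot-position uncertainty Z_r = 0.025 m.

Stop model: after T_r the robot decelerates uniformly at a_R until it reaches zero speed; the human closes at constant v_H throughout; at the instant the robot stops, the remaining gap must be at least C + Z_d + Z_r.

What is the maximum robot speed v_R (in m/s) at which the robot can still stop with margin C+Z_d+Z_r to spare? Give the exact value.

v_R_max = 17/20 m/s = 0.8500 m/s

quadratic (1/3)·v² + (33/25)·v + (-8177/6000) = 0
  disc = (33/25)² − 4·(1/3)·(-8177/6000) = 80089/22500 ; √disc = 283/150
  v_R = (−(33/25) + 283/150) / (2·(1/3)) = 17/20 m/s
check:
braking lasts T_s = (17/20)/(3/2) = 0.5667 s
robot in T_r: 0.8500·0.1200 = 0.1020 m
braking distance = 0.8500²/(2·1.5000) = 0.2408 m
human over T_r+T_s: 1.8000·(0.1200+0.5667) = 1.2360 m
C+Z_d+Z_r = 0.2000+0.1000+0.0250 = 0.3250 m
sum ≈ 0.1020+0.2408+1.2360+0.3250 ≈ 1.9038 m = S ✓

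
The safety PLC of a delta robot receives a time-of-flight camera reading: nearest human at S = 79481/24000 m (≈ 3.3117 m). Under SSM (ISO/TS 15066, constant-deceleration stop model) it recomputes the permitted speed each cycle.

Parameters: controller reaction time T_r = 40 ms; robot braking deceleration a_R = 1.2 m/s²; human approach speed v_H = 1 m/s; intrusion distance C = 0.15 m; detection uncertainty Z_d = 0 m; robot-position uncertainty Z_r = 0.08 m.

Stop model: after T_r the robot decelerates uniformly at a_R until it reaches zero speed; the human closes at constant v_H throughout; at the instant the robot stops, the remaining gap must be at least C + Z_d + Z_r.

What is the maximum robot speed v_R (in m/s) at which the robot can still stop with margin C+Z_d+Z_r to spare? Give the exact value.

v_R_max = 37/20 m/s = 1.8500 m/s

collect terms ⇒ (5/12)·v_R² + (131/150)·v_R + (-73001/24000) = 0
  disc = (131/150)² − 4·(5/12)·(-73001/24000) = 233289/40000 ; √disc = 483/200
  v_R = (−(131/150) + 483/200) / (2·(5/12)) = 37/20 m/s
check:
stop time T_s = (37/20)/(6/5) = 1.5417 s
reaction-phase robot travel = 1.8500·0.0400 = 0.0740 m
braking distance = 1.8500²/(2·1.2000) = 1.4260 m
human over T_r+T_s: 1.0000·(0.0400+1.5417) = 1.5817 m
C+Z_d+Z_r = 0.1500+0.0000+0.0800 = 0.2300 m
sum ≈ 0.0740+1.4260+1.5817+0.2300 ≈ 3.3117 m = S ✓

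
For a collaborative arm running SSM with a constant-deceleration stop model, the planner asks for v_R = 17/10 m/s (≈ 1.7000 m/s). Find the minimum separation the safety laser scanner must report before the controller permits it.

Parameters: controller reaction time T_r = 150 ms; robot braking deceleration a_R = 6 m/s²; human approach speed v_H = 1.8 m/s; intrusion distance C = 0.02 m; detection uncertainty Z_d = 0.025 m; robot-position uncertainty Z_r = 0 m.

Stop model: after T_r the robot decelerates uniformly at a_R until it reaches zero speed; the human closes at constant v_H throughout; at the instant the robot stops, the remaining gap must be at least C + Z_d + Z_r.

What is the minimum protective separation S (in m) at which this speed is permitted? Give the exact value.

braking lasts T_s = (17/10)/6 = 0.2833 s
robot covers v_R·T_r = 1.7000·0.1500 = 0.2550 m before braking
robot covers 1.7000·0.2833 − ½·6.0000·0.2833² = 0.2408 m while stopping
person approaches 1.8000·(0.1500+0.2833) = 0.7800 m
residual clearance needed = 0.0200+0.0250+0.0000 = 0.0450 m
S_min ≈ 0.2550+0.2408+0.7800+0.0450  ⇒  S_min = 317/240 m

S_min = 317/240 m = 1.3208 m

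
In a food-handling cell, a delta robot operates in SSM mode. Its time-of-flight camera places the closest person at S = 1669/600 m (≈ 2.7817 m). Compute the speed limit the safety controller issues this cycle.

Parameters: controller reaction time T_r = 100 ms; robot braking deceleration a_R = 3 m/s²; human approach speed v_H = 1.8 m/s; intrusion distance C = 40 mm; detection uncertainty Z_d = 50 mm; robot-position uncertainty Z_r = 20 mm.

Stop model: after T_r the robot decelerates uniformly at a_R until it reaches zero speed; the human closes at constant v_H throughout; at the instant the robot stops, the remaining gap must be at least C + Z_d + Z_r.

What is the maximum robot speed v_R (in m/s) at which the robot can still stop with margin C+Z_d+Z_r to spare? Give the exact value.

v_R_max = 23/10 m/s = 2.3000 m/s

quadratic (1/6)·v² + (7/10)·v + (-299/120) = 0
  disc = (7/10)² − 4·(1/6)·(-299/120) = 484/225 ; √disc = 22/15
  v_R = (−(7/10) + 22/15) / (2·(1/6)) = 23/10 m/s
check:
T_s = v_R/a_R = (23/10)/3 = 0.7667 s
reaction-phase robot travel = 2.3000·0.1000 = 0.2300 m
robot under decel: 2.3000²/(2·3.0000) = 0.8817 m
person approaches 1.8000·(0.1000+0.7667) = 1.5600 m
margins: 0.0400+0.0500+0.0200 = 0.1100 m
sum ≈ 0.2300+0.8817+1.5600+0.1100 ≈ 2.7817 m = S ✓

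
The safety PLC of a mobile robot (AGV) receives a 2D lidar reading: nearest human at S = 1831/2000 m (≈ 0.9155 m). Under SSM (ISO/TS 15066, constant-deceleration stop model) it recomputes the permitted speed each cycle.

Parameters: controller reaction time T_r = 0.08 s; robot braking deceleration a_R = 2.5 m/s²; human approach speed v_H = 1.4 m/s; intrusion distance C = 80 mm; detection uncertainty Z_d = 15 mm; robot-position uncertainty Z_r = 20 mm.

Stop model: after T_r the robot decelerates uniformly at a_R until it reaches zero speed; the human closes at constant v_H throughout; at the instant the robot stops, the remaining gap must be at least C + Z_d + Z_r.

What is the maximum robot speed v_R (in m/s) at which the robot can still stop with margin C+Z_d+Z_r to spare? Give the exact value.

collect terms ⇒ (1/5)·v_R² + (16/25)·v_R + (-1377/2000) = 0
  disc = (16/25)² − 4·(1/5)·(-1377/2000) = 2401/2500 ; √disc = 49/50
  v_R = (−(16/25) + 49/50) / (2·(1/5)) = 17/20 m/s
check:
braking lasts T_s = (17/20)/(5/2) = 0.3400 s
robot covers v_R·T_r = 0.8500·0.0800 = 0.0680 m before braking
robot covers 0.8500·0.3400 − ½·2.5000·0.3400² = 0.1445 m while stopping
human closes 1.4000·0.4200 = 0.5880 m
margins: 0.0800+0.0150+0.0200 = 0.1150 m
sum ≈ 0.0680+0.1445+0.5880+0.1150 ≈ 0.9155 m = S ✓

v_R_max = 17/20 m/s = 0.8500 m/s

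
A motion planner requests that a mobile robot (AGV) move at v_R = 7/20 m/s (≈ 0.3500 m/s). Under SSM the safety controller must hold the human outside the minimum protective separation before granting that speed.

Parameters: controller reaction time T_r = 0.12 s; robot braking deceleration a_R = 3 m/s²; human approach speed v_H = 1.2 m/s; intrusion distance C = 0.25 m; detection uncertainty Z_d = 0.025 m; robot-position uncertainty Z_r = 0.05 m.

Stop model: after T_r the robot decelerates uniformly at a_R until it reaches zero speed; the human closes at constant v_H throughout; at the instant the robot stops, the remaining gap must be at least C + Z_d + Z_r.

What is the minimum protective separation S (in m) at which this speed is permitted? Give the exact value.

stop time T_s = (7/20)/3 = 0.1167 s
reaction-phase robot travel = 0.3500·0.1200 = 0.0420 m
braking distance = 0.3500²/(2·3.0000) = 0.0204 m
person approaches 1.2000·(0.1200+0.1167) = 0.2840 m
C+Z_d+Z_r = 0.2500+0.0250+0.0500 = 0.3250 m
S_min ≈ 0.0420+0.0204+0.2840+0.3250  ⇒  S_min = 8057/12000 m

S_min = 8057/12000 m = 0.6714 m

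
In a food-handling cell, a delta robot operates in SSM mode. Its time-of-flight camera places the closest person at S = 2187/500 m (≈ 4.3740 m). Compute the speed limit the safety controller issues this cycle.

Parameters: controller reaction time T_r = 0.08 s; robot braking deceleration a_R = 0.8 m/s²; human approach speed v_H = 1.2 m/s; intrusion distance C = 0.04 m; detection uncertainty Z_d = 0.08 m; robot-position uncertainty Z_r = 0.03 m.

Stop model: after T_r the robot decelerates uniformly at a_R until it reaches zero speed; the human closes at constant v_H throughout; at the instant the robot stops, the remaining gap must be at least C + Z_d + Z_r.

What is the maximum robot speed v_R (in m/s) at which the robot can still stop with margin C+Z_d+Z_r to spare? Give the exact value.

quadratic (5/8)·v² + (79/50)·v + (-516/125) = 0
  disc = (79/50)² − 4·(5/8)·(-516/125) = 32041/2500 ; √disc = 179/50
  v_R = (−(79/50) + 179/50) / (2·(5/8)) = 8/5 m/s
check:
braking lasts T_s = (8/5)/(4/5) = 2.0000 s
robot covers v_R·T_r = 1.6000·0.0800 = 0.1280 m before braking
robot covers 1.6000·2.0000 − ½·0.8000·2.0000² = 1.6000 m while stopping
person approaches 1.2000·(0.0800+2.0000) = 2.4960 m
margins: 0.0400+0.0800+0.0300 = 0.1500 m
sum ≈ 0.1280+1.6000+2.4960+0.1500 ≈ 4.3740 m = S ✓

v_R_max = 8/5 m/s = 1.6000 m/s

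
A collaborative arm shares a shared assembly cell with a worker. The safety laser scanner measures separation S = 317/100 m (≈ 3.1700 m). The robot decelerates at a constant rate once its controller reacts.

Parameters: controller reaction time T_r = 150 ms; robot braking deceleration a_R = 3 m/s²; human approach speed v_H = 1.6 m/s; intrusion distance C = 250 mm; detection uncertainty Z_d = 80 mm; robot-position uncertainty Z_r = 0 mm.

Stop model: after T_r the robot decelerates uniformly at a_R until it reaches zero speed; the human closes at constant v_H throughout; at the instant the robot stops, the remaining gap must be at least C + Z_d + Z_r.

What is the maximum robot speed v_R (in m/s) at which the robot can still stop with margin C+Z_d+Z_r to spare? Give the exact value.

v_R_max = 12/5 m/s = 2.4000 m/s

collect terms ⇒ (1/6)·v_R² + (41/60)·v_R + (-13/5) = 0
  disc = (41/60)² − 4·(1/6)·(-13/5) = 7921/3600 ; √disc = 89/60
  v_R = (−(41/60) + 89/60) / (2·(1/6)) = 12/5 m/s
check:
stop time T_s = (12/5)/3 = 0.8000 s
robot covers v_R·T_r = 2.4000·0.1500 = 0.3600 m before braking
robot covers 2.4000·0.8000 − ½·3.0000·0.8000² = 0.9600 m while stopping
person approaches 1.6000·(0.1500+0.8000) = 1.5200 m
C+Z_d+Z_r = 0.2500+0.0800+0.0000 = 0.3300 m
sum ≈ 0.3600+0.9600+1.5200+0.3300 ≈ 3.1700 m = S ✓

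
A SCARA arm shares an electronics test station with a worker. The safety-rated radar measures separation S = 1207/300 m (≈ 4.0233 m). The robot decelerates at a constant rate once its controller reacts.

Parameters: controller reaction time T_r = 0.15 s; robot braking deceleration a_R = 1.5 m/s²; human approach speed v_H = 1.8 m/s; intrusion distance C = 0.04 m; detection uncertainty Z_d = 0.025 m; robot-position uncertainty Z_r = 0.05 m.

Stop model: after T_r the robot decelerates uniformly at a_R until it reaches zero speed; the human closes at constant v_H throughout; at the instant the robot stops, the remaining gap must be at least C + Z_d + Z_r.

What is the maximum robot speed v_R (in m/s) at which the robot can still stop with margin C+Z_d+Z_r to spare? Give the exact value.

v_R_max = 37/20 m/s = 1.8500 m/s

collect terms ⇒ (1/3)·v_R² + (27/20)·v_R + (-2183/600) = 0
  disc = (27/20)² − 4·(1/3)·(-2183/600) = 961/144 ; √disc = 31/12
  v_R = (−(27/20) + 31/12) / (2·(1/3)) = 37/20 m/s
check:
stop time T_s = (37/20)/(3/2) = 1.2333 s
robot in T_r: 1.8500·0.1500 = 0.2775 m
braking distance = 1.8500²/(2·1.5000) = 1.1408 m
person approaches 1.8000·(0.1500+1.2333) = 2.4900 m
margins: 0.0400+0.0250+0.0500 = 0.1150 m
sum ≈ 0.2775+1.1408+2.4900+0.1150 ≈ 4.0233 m = S ✓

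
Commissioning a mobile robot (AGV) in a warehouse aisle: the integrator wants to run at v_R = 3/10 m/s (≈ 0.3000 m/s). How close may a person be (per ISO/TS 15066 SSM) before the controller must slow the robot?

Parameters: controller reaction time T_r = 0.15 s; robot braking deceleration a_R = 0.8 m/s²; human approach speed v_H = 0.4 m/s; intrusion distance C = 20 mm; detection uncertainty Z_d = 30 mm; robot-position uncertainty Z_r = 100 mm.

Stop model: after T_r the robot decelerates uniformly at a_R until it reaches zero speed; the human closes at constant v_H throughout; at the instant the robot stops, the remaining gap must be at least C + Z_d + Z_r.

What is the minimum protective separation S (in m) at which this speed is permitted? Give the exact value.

S_min = 369/800 m = 0.4612 m

braking lasts T_s = (3/10)/(4/5) = 0.3750 s
robot in T_r: 0.3000·0.1500 = 0.0450 m
robot under decel: 0.3000²/(2·0.8000) = 0.0563 m
human over T_r+T_s: 0.4000·(0.1500+0.3750) = 0.2100 m
residual clearance needed = 0.0200+0.0300+0.1000 = 0.1500 m
S_min ≈ 0.0450+0.0563+0.2100+0.1500  ⇒  S_min = 369/800 m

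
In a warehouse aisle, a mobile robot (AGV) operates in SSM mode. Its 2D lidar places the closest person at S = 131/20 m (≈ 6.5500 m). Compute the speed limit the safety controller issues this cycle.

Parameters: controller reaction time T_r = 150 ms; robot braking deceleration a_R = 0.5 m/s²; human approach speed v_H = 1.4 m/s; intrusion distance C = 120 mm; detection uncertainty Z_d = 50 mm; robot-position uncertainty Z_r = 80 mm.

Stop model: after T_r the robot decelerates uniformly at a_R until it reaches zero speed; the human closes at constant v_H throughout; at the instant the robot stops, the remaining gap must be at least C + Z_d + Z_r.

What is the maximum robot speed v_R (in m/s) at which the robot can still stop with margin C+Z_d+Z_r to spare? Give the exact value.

v_R_max = 7/5 m/s = 1.4000 m/s

quadratic (1)·v² + (59/20)·v + (-609/100) = 0
  disc = (59/20)² − 4·(1)·(-609/100) = 529/16 ; √disc = 23/4
  v_R = (−(59/20) + 23/4) / (2·(1)) = 7/5 m/s
check:
T_s = v_R/a_R = (7/5)/(1/2) = 2.8000 s
reaction-phase robot travel = 1.4000·0.1500 = 0.2100 m
braking distance = 1.4000²/(2·0.5000) = 1.9600 m
person approaches 1.4000·(0.1500+2.8000) = 4.1300 m
C+Z_d+Z_r = 0.1200+0.0500+0.0800 = 0.2500 m
sum ≈ 0.2100+1.9600+4.1300+0.2500 ≈ 6.5500 m = S ✓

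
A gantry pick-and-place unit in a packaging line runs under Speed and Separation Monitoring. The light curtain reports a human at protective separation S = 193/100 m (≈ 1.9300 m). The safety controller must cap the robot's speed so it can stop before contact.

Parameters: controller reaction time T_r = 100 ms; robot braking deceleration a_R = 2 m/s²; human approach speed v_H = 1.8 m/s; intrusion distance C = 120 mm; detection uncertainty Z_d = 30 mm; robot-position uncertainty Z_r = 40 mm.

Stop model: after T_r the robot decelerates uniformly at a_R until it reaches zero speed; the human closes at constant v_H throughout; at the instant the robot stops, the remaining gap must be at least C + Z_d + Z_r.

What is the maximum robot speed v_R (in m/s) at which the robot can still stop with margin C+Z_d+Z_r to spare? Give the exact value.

v_R_max = 6/5 m/s = 1.2000 m/s

collect terms ⇒ (1/4)·v_R² + (1)·v_R + (-39/25) = 0
  disc = (1)² − 4·(1/4)·(-39/25) = 64/25 ; √disc = 8/5
  v_R = (−(1) + 8/5) / (2·(1/4)) = 6/5 m/s
check:
stop time T_s = (6/5)/2 = 0.6000 s
robot in T_r: 1.2000·0.1000 = 0.1200 m
robot covers 1.2000·0.6000 − ½·2.0000·0.6000² = 0.3600 m while stopping
human over T_r+T_s: 1.8000·(0.1000+0.6000) = 1.2600 m
margins: 0.1200+0.0300+0.0400 = 0.1900 m
sum ≈ 0.1200+0.3600+1.2600+0.1900 ≈ 1.9300 m = S ✓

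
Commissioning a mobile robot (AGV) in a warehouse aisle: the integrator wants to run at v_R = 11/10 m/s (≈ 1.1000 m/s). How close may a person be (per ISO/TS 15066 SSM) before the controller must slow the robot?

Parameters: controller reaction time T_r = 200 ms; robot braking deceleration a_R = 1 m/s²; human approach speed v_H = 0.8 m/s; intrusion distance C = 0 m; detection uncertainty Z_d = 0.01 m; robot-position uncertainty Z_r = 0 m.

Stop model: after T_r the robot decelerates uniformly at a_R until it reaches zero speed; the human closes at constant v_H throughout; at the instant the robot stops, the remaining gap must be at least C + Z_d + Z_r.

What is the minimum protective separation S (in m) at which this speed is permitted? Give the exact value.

S_min = 15/8 m = 1.8750 m

braking lasts T_s = (11/10)/1 = 1.1000 s
robot covers v_R·T_r = 1.1000·0.2000 = 0.2200 m before braking
robot covers 1.1000·1.1000 − ½·1.0000·1.1000² = 0.6050 m while stopping
human over T_r+T_s: 0.8000·(0.2000+1.1000) = 1.0400 m
margins: 0.0000+0.0100+0.0000 = 0.0100 m
S_min ≈ 0.2200+0.6050+1.0400+0.0100  ⇒  S_min = 15/8 m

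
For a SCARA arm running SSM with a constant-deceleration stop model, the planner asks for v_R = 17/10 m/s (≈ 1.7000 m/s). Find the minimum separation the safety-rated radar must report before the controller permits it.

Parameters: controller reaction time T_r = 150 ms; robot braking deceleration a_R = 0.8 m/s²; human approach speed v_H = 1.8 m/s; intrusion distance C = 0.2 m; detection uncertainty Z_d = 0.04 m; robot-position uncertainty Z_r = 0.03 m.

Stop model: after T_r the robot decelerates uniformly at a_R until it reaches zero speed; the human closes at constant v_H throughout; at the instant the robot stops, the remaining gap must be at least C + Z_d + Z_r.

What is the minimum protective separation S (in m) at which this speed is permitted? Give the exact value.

braking lasts T_s = (17/10)/(4/5) = 2.1250 s
robot in T_r: 1.7000·0.1500 = 0.2550 m
robot under decel: 1.7000²/(2·0.8000) = 1.8062 m
human closes 1.8000·2.2750 = 4.0950 m
residual clearance needed = 0.2000+0.0400+0.0300 = 0.2700 m
S_min ≈ 0.2550+1.8062+4.0950+0.2700  ⇒  S_min = 5141/800 m

S_min = 5141/800 m = 6.4262 m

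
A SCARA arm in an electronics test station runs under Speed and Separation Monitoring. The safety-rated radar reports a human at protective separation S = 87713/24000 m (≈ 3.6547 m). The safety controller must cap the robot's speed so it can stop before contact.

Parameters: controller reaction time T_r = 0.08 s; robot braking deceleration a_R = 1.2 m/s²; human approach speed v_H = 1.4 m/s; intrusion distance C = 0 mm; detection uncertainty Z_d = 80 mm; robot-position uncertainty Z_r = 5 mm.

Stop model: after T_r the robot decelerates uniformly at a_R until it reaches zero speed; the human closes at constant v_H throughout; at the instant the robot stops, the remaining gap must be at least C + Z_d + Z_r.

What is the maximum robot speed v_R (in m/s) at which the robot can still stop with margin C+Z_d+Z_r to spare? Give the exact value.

collect terms ⇒ (5/12)·v_R² + (187/150)·v_R + (-16597/4800) = 0
  disc = (187/150)² − 4·(5/12)·(-16597/4800) = 292681/40000 ; √disc = 541/200
  v_R = (−(187/150) + 541/200) / (2·(5/12)) = 7/4 m/s
check:
T_s = v_R/a_R = (7/4)/(6/5) = 1.4583 s
reaction-phase robot travel = 1.7500·0.0800 = 0.1400 m
robot under decel: 1.7500²/(2·1.2000) = 1.2760 m
human over T_r+T_s: 1.4000·(0.0800+1.4583) = 2.1537 m
C+Z_d+Z_r = 0.0000+0.0800+0.0050 = 0.0850 m
sum ≈ 0.1400+1.2760+2.1537+0.0850 ≈ 3.6547 m = S ✓

v_R_max = 7/4 m/s = 1.7500 m/s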